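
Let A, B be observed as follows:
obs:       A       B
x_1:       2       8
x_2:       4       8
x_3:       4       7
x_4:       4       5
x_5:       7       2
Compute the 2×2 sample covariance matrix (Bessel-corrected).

Step 1 — column means:
  mean(A) = (2 + 4 + 4 + 4 + 7) / 5 = 21/5 = 4.2
  mean(B) = (8 + 8 + 7 + 5 + 2) / 5 = 30/5 = 6

Step 2 — sample covariance S[i,j] = (1/(n-1)) · Σ_k (x_{k,i} - mean_i) · (x_{k,j} - mean_j), with n-1 = 4.
  S[A,A] = ((-2.2)·(-2.2) + (-0.2)·(-0.2) + (-0.2)·(-0.2) + (-0.2)·(-0.2) + (2.8)·(2.8)) / 4 = 12.8/4 = 3.2
  S[A,B] = ((-2.2)·(2) + (-0.2)·(2) + (-0.2)·(1) + (-0.2)·(-1) + (2.8)·(-4)) / 4 = -16/4 = -4
  S[B,B] = ((2)·(2) + (2)·(2) + (1)·(1) + (-1)·(-1) + (-4)·(-4)) / 4 = 26/4 = 6.5

S is symmetric (S[j,i] = S[i,j]). Assembling:

S = [[3.2, -4],
 [-4, 6.5]]


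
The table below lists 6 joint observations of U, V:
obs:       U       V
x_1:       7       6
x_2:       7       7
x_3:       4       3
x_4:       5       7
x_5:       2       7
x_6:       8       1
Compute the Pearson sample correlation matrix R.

Step 1 — column means:
  mean(U) = (7 + 7 + 4 + 5 + 2 + 8) / 6 = 33/6 = 5.5
  mean(V) = (6 + 7 + 3 + 7 + 7 + 1) / 6 = 31/6 = 5.1667

Step 2 — sample variances and covariances s[i,j] = (1/(n-1)) · Σ_k (x_{k,i} - mean_i) · (x_{k,j} - mean_j), with n-1 = 5:
  s[U,U] = ((1.5)·(1.5) + (1.5)·(1.5) + (-1.5)·(-1.5) + (-0.5)·(-0.5) + (-3.5)·(-3.5) + (2.5)·(2.5)) / 5 = 25.5/5 = 5.1
  s[U,V] = ((1.5)·(0.8333) + (1.5)·(1.8333) + (-1.5)·(-2.1667) + (-0.5)·(1.8333) + (-3.5)·(1.8333) + (2.5)·(-4.1667)) / 5 = -10.5/5 = -2.1
  s[V,V] = ((0.8333)·(0.8333) + (1.8333)·(1.8333) + (-2.1667)·(-2.1667) + (1.8333)·(1.8333) + (1.8333)·(1.8333) + (-4.1667)·(-4.1667)) / 5 = 32.8333/5 = 6.5667
  Sample standard deviations s_i = √(s[i,i]):
  s(U) = √(5.1) = 2.2583
  s(V) = √(6.5667) = 2.5626

Step 3 — r_{ij} = s_{ij} / (s_i · s_j):
  r[U,U] = 1 (diagonal).
  r[U,V] = -2.1 / (2.2583 · 2.5626) = -2.1 / 5.7871 = -0.3629
  r[V,V] = 1 (diagonal).

R is symmetric with unit diagonal. Assembling:

R = [[1, -0.3629],
 [-0.3629, 1]]


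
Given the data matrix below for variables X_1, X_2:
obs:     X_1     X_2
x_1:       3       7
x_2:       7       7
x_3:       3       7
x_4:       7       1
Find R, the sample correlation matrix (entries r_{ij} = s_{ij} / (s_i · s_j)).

Step 1 — column means:
  mean(X_1) = (3 + 7 + 3 + 7) / 4 = 20/4 = 5
  mean(X_2) = (7 + 7 + 7 + 1) / 4 = 22/4 = 5.5

Step 2 — sample variances and covariances s[i,j] = (1/(n-1)) · Σ_k (x_{k,i} - mean_i) · (x_{k,j} - mean_j), with n-1 = 3:
  s[X_1,X_1] = ((-2)·(-2) + (2)·(2) + (-2)·(-2) + (2)·(2)) / 3 = 16/3 = 5.3333
  s[X_1,X_2] = ((-2)·(1.5) + (2)·(1.5) + (-2)·(1.5) + (2)·(-4.5)) / 3 = -12/3 = -4
  s[X_2,X_2] = ((1.5)·(1.5) + (1.5)·(1.5) + (1.5)·(1.5) + (-4.5)·(-4.5)) / 3 = 27/3 = 9
  Sample standard deviations s_i = √(s[i,i]):
  s(X_1) = √(5.3333) = 2.3094
  s(X_2) = √(9) = 3

Step 3 — r_{ij} = s_{ij} / (s_i · s_j):
  r[X_1,X_1] = 1 (diagonal).
  r[X_1,X_2] = -4 / (2.3094 · 3) = -4 / 6.9282 = -0.5774
  r[X_2,X_2] = 1 (diagonal).

R is symmetric with unit diagonal. Assembling:

R = [[1, -0.5774],
 [-0.5774, 1]]


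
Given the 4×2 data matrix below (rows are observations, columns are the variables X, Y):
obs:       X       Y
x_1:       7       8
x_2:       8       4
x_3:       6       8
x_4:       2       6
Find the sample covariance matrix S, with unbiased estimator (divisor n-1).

Step 1 — column means:
  mean(X) = (7 + 8 + 6 + 2) / 4 = 23/4 = 5.75
  mean(Y) = (8 + 4 + 8 + 6) / 4 = 26/4 = 6.5

Step 2 — sample covariance S[i,j] = (1/(n-1)) · Σ_k (x_{k,i} - mean_i) · (x_{k,j} - mean_j), with n-1 = 3.
  S[X,X] = ((1.25)·(1.25) + (2.25)·(2.25) + (0.25)·(0.25) + (-3.75)·(-3.75)) / 3 = 20.75/3 = 6.9167
  S[X,Y] = ((1.25)·(1.5) + (2.25)·(-2.5) + (0.25)·(1.5) + (-3.75)·(-0.5)) / 3 = -1.5/3 = -0.5
  S[Y,Y] = ((1.5)·(1.5) + (-2.5)·(-2.5) + (1.5)·(1.5) + (-0.5)·(-0.5)) / 3 = 11/3 = 3.6667

S is symmetric (S[j,i] = S[i,j]). Assembling:

S = [[6.9167, -0.5],
 [-0.5, 3.6667]]


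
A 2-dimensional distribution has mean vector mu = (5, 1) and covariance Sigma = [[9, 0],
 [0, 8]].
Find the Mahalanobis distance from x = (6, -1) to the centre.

Step 1 — centre the observation: (x - mu) = (1, -2).

Step 2 — invert Sigma. det(Sigma) = 9·8 - (0)² = 72.
  Sigma^{-1} = (1/det) · [[d, -b], [-b, a]] = [[0.1111, 0],
 [0, 0.125]].

Step 3 — form the quadratic (x - mu)^T · Sigma^{-1} · (x - mu):
  Sigma^{-1} · (x - mu) = (0.1111, -0.25).
  (x - mu)^T · [Sigma^{-1} · (x - mu)] = (1)·(0.1111) + (-2)·(-0.25) = 0.6111.

Step 4 — take square root: d = √(0.6111) ≈ 0.7817.

d(x, mu) = √(0.6111) ≈ 0.7817


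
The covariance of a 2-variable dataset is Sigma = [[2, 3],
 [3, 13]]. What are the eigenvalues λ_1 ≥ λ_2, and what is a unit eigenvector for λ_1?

Step 1 — characteristic polynomial of 2×2 Sigma:
  det(Sigma - λI) = λ² - trace · λ + det = 0.
  trace = 2 + 13 = 15, det = 2·13 - (3)² = 17.
Step 2 — discriminant:
  Δ = trace² - 4·det = 225 - 68 = 157.
Step 3 — eigenvalues:
  λ = (trace ± √Δ)/2 = (15 ± 12.53)/2,
  λ_1 = 13.765,  λ_2 = 1.235.

Step 4 — unit eigenvector for λ_1: solve (Sigma - λ_1 I)v = 0. First row:
  (2 - 13.765)·v_x + (3)·v_y = 0, i.e. (-11.765)·v_x + (3)·v_y = 0,
  so v ∝ (b, λ_1 - a) = (3, 11.765) = u.
  ||u|| = √((3)² + (11.765)²) = √(147.4148) ≈ 12.1414,
  v_1 = u/||u|| ≈ (0.2471, 0.969) (||v_1|| = 1).

λ_1 = 13.765,  λ_2 = 1.235;  v_1 ≈ (0.2471, 0.969)


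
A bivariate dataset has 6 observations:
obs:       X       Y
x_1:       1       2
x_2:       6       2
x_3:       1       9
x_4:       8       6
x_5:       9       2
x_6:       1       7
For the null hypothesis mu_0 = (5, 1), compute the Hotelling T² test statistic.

Step 1 — sample mean vector:
  mean(X) = (1 + 6 + 1 + 8 + 9 + 1) / 6 = 26/6 = 4.3333
  mean(Y) = (2 + 2 + 9 + 6 + 2 + 7) / 6 = 28/6 = 4.6667
  x̄ = (4.3333, 4.6667),  deviation x̄ - mu_0 = (4.3333, 4.6667) - (5, 1) = (-0.6667, 3.6667).

Step 2 — sample covariance matrix, S[i,j] = (1/(n-1)) · Σ_k (x_{k,i} - mean_i) · (x_{k,j} - mean_j), divisor n-1 = 5:
  S[X,X] = ((-3.3333)·(-3.3333) + (1.6667)·(1.6667) + (-3.3333)·(-3.3333) + (3.6667)·(3.6667) + (4.6667)·(4.6667) + (-3.3333)·(-3.3333)) / 5 = 71.3333/5 = 14.2667
  S[X,Y] = ((-3.3333)·(-2.6667) + (1.6667)·(-2.6667) + (-3.3333)·(4.3333) + (3.6667)·(1.3333) + (4.6667)·(-2.6667) + (-3.3333)·(2.3333)) / 5 = -25.3333/5 = -5.0667
  S[Y,Y] = ((-2.6667)·(-2.6667) + (-2.6667)·(-2.6667) + (4.3333)·(4.3333) + (1.3333)·(1.3333) + (-2.6667)·(-2.6667) + (2.3333)·(2.3333)) / 5 = 47.3333/5 = 9.4667
  S = [[14.2667, -5.0667],
 [-5.0667, 9.4667]].

Step 3 — invert S. det(S) = 14.2667·9.4667 - (-5.0667)² = 109.3867.
  S^{-1} = (1/det) · [[d, -b], [-b, a]] = [[0.0865, 0.0463],
 [0.0463, 0.1304]].

Step 4 — quadratic form (x̄ - mu_0)^T · S^{-1} · (x̄ - mu_0):
  S^{-1} · (x̄ - mu_0) = (0.1121, 0.4473),
  (x̄ - mu_0)^T · [...] = (-0.6667)·(0.1121) + (3.6667)·(0.4473) = 1.5655.

Step 5 — scale by n: T² = 6 · 1.5655 = 9.393.

T² ≈ 9.393


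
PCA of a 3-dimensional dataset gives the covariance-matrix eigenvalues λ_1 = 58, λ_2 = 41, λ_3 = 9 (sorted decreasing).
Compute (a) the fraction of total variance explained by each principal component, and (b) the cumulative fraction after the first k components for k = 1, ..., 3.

Step 1 — total variance = trace(Sigma) = Σ λ_i = 58 + 41 + 9 = 108.

Step 2 — fraction explained by component i = λ_i / Σ λ:
  PC1: 58/108 = 0.537
  PC2: 41/108 = 0.3796
  PC3: 9/108 = 0.0833

Step 3 — cumulative fraction after k components = (λ_1 + ... + λ_k) / Σ λ:
  k = 1: 58/108 = 0.537
  k = 2: (58 + 41)/108 = 99/108 = 0.9167
  k = 3: (58 + 41 + 9)/108 = 108/108 = 1

Summary (fraction, with percent):

explained: PC1 0.537 (53.7%), PC2 0.3796 (37.96%), PC3 0.0833 (8.33%);  cumulative: 0.537, 0.9167, 1


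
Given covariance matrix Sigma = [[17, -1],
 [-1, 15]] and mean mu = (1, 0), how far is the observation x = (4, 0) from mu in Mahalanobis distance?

Step 1 — centre the observation: (x - mu) = (3, 0).

Step 2 — invert Sigma. det(Sigma) = 17·15 - (-1)² = 254.
  Sigma^{-1} = (1/det) · [[d, -b], [-b, a]] = [[0.0591, 0.0039],
 [0.0039, 0.0669]].

Step 3 — form the quadratic (x - mu)^T · Sigma^{-1} · (x - mu):
  Sigma^{-1} · (x - mu) = (0.1772, 0.0118).
  (x - mu)^T · [Sigma^{-1} · (x - mu)] = (3)·(0.1772) + (0)·(0.0118) = 0.5315.

Step 4 — take square root: d = √(0.5315) ≈ 0.729.

d(x, mu) = √(0.5315) ≈ 0.729


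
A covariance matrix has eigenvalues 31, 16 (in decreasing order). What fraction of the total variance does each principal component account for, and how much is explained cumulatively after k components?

Step 1 — total variance = trace(Sigma) = Σ λ_i = 31 + 16 = 47.

Step 2 — fraction explained by component i = λ_i / Σ λ:
  PC1: 31/47 = 0.6596
  PC2: 16/47 = 0.3404

Step 3 — cumulative fraction after k components = (λ_1 + ... + λ_k) / Σ λ:
  k = 1: 31/47 = 0.6596
  k = 2: (31 + 16)/47 = 47/47 = 1

Summary (fraction, with percent):

explained: PC1 0.6596 (65.96%), PC2 0.3404 (34.04%);  cumulative: 0.6596, 1


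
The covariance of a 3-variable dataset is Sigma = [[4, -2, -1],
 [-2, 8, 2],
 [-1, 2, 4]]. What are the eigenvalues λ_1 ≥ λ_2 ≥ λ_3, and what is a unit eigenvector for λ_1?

Step 1 — characteristic polynomial p(λ) = det(λI - Sigma) = λ³ - tr·λ² + c_1·λ - det, where tr = trace, c_1 = sum of the principal 2×2 minors, det = det(Sigma):
  tr = 4 + 8 + 4 = 16,
  c_1 = (4·8 - (-2)²) + (4·4 - (-1)²) + (8·4 - (2)²) = 28 + 15 + 28 = 71,
  det = 4·(8·4 - (2)²) - (-2)·((-2)·4 - (2)·(-1)) + (-1)·((-2)·(2) - 8·(-1)) = 4·(28) - (-2)·(-6) + (-1)·(4) = 96.
  So p(λ) = λ³ - 16λ² + 71λ - 96.
Step 2 — look for an integer root (rational root theorem: any rational root is an integer divisor of 96). Testing λ = 3:
  p(3) = 27 - 144 + 213 - 96 = 0  ✓
  Dividing out (λ - 3): p(λ) = (λ - 3)(λ² - 13λ + 32).
Step 3 — remaining eigenvalues from the quadratic λ² - 13λ + 32 = 0:
  Δ = 13² - 4·32 = 169 - 128 = 41,  λ = (13 ± √41)/2 = (13 ± 6.4031)/2 ≈ 9.7016 or 3.2984.
  Sorted: λ_1 = 9.7016,  λ_2 = 3.2984,  λ_3 = 3  (check: sum = 16 = tr ✓).

Step 4 — unit eigenvector for λ_1 ≈ 9.7016: v spans the null space of (Sigma - λ_1 I), whose rows are
  r_1 = (-5.7016, -2, -1),  r_2 = (-2, -1.7016, 2),  r_3 = (-1, 2, -5.7016).
  v is orthogonal to every row, so take v ∝ r_1 × r_2 = ((-2)·(2) - (-1)·(-1.7016), (-1)·(-2) - (-5.7016)·(2), (-5.7016)·(-1.7016) - (-2)·(-2)) ≈ (-5.7016, 13.4031, 5.7016).
  Rescale (multiply by -1 so the first nonzero entry is positive): u = (5.7016, -13.4031, -5.7016).
  ||u|| = √((5.7016)² + (-13.4031)² + (-5.7016)²) = √(244.6594) ≈ 15.6416,  v_1 = u/||u|| ≈ (0.3645, -0.8569, -0.3645) (||v_1|| = 1).

λ_1 = 9.7016,  λ_2 = 3.2984,  λ_3 = 3;  v_1 ≈ (0.3645, -0.8569, -0.3645)


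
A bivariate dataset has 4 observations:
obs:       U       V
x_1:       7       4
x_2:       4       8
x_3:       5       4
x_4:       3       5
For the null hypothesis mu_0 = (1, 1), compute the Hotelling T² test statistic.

Step 1 — sample mean vector:
  mean(U) = (7 + 4 + 5 + 3) / 4 = 19/4 = 4.75
  mean(V) = (4 + 8 + 4 + 5) / 4 = 21/4 = 5.25
  x̄ = (4.75, 5.25),  deviation x̄ - mu_0 = (4.75, 5.25) - (1, 1) = (3.75, 4.25).

Step 2 — sample covariance matrix, S[i,j] = (1/(n-1)) · Σ_k (x_{k,i} - mean_i) · (x_{k,j} - mean_j), divisor n-1 = 3:
  S[U,U] = ((2.25)·(2.25) + (-0.75)·(-0.75) + (0.25)·(0.25) + (-1.75)·(-1.75)) / 3 = 8.75/3 = 2.9167
  S[U,V] = ((2.25)·(-1.25) + (-0.75)·(2.75) + (0.25)·(-1.25) + (-1.75)·(-0.25)) / 3 = -4.75/3 = -1.5833
  S[V,V] = ((-1.25)·(-1.25) + (2.75)·(2.75) + (-1.25)·(-1.25) + (-0.25)·(-0.25)) / 3 = 10.75/3 = 3.5833
  S = [[2.9167, -1.5833],
 [-1.5833, 3.5833]].

Step 3 — invert S. det(S) = 2.9167·3.5833 - (-1.5833)² = 7.9444.
  S^{-1} = (1/det) · [[d, -b], [-b, a]] = [[0.451, 0.1993],
 [0.1993, 0.3671]].

Step 4 — quadratic form (x̄ - mu_0)^T · S^{-1} · (x̄ - mu_0):
  S^{-1} · (x̄ - mu_0) = (2.5385, 2.3077),
  (x̄ - mu_0)^T · [...] = (3.75)·(2.5385) + (4.25)·(2.3077) = 19.3269.

Step 5 — scale by n: T² = 4 · 19.3269 = 77.3077.

T² ≈ 77.3077


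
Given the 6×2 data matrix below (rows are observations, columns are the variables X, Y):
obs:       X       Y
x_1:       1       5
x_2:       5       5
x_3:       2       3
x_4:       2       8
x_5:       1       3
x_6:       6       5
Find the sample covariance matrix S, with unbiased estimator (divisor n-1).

Step 1 — column means:
  mean(X) = (1 + 5 + 2 + 2 + 1 + 6) / 6 = 17/6 = 2.8333
  mean(Y) = (5 + 5 + 3 + 8 + 3 + 5) / 6 = 29/6 = 4.8333

Step 2 — sample covariance S[i,j] = (1/(n-1)) · Σ_k (x_{k,i} - mean_i) · (x_{k,j} - mean_j), with n-1 = 5.
  S[X,X] = ((-1.8333)·(-1.8333) + (2.1667)·(2.1667) + (-0.8333)·(-0.8333) + (-0.8333)·(-0.8333) + (-1.8333)·(-1.8333) + (3.1667)·(3.1667)) / 5 = 22.8333/5 = 4.5667
  S[X,Y] = ((-1.8333)·(0.1667) + (2.1667)·(0.1667) + (-0.8333)·(-1.8333) + (-0.8333)·(3.1667) + (-1.8333)·(-1.8333) + (3.1667)·(0.1667)) / 5 = 2.8333/5 = 0.5667
  S[Y,Y] = ((0.1667)·(0.1667) + (0.1667)·(0.1667) + (-1.8333)·(-1.8333) + (3.1667)·(3.1667) + (-1.8333)·(-1.8333) + (0.1667)·(0.1667)) / 5 = 16.8333/5 = 3.3667

S is symmetric (S[j,i] = S[i,j]). Assembling:

S = [[4.5667, 0.5667],
 [0.5667, 3.3667]]


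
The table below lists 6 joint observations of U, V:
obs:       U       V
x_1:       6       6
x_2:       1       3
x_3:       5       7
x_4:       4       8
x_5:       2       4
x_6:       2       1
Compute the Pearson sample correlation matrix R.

Step 1 — column means:
  mean(U) = (6 + 1 + 5 + 4 + 2 + 2) / 6 = 20/6 = 3.3333
  mean(V) = (6 + 3 + 7 + 8 + 4 + 1) / 6 = 29/6 = 4.8333

Step 2 — sample variances and covariances s[i,j] = (1/(n-1)) · Σ_k (x_{k,i} - mean_i) · (x_{k,j} - mean_j), with n-1 = 5:
  s[U,U] = ((2.6667)·(2.6667) + (-2.3333)·(-2.3333) + (1.6667)·(1.6667) + (0.6667)·(0.6667) + (-1.3333)·(-1.3333) + (-1.3333)·(-1.3333)) / 5 = 19.3333/5 = 3.8667
  s[U,V] = ((2.6667)·(1.1667) + (-2.3333)·(-1.8333) + (1.6667)·(2.1667) + (0.6667)·(3.1667) + (-1.3333)·(-0.8333) + (-1.3333)·(-3.8333)) / 5 = 19.3333/5 = 3.8667
  s[V,V] = ((1.1667)·(1.1667) + (-1.8333)·(-1.8333) + (2.1667)·(2.1667) + (3.1667)·(3.1667) + (-0.8333)·(-0.8333) + (-3.8333)·(-3.8333)) / 5 = 34.8333/5 = 6.9667
  Sample standard deviations s_i = √(s[i,i]):
  s(U) = √(3.8667) = 1.9664
  s(V) = √(6.9667) = 2.6394

Step 3 — r_{ij} = s_{ij} / (s_i · s_j):
  r[U,U] = 1 (diagonal).
  r[U,V] = 3.8667 / (1.9664 · 2.6394) = 3.8667 / 5.1902 = 0.745
  r[V,V] = 1 (diagonal).

R is symmetric with unit diagonal. Assembling:

R = [[1, 0.745],
 [0.745, 1]]


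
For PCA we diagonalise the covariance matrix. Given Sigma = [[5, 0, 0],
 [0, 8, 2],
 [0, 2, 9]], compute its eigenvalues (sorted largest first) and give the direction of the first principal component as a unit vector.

Step 1 — characteristic polynomial p(λ) = det(λI - Sigma) = λ³ - tr·λ² + c_1·λ - det, where tr = trace, c_1 = sum of the principal 2×2 minors, det = det(Sigma):
  tr = 5 + 8 + 9 = 22,
  c_1 = (5·8 - (0)²) + (5·9 - (0)²) + (8·9 - (2)²) = 40 + 45 + 68 = 153,
  det = 5·(8·9 - (2)²) - (0)·((0)·9 - (2)·(0)) + (0)·((0)·(2) - 8·(0)) = 5·(68) - (0)·(0) + (0)·(0) = 340.
  So p(λ) = λ³ - 22λ² + 153λ - 340.
Step 2 — look for an integer root (rational root theorem: any rational root is an integer divisor of 340). Testing λ = 5:
  p(5) = 125 - 550 + 765 - 340 = 0  ✓
  Dividing out (λ - 5): p(λ) = (λ - 5)(λ² - 17λ + 68).
Step 3 — remaining eigenvalues from the quadratic λ² - 17λ + 68 = 0:
  Δ = 17² - 4·68 = 289 - 272 = 17,  λ = (17 ± √17)/2 = (17 ± 4.1231)/2 ≈ 10.5616 or 6.4384.
  Sorted: λ_1 = 10.5616,  λ_2 = 6.4384,  λ_3 = 5  (check: sum = 22 = tr ✓).

Step 4 — unit eigenvector for λ_1 ≈ 10.5616: v spans the null space of (Sigma - λ_1 I), whose rows are
  r_1 = (-5.5616, 0, 0),  r_2 = (0, -2.5616, 2),  r_3 = (0, 2, -1.5616).
  v is orthogonal to every row, so take v ∝ r_1 × r_2 = ((0)·(2) - (0)·(-2.5616), (0)·(0) - (-5.5616)·(2), (-5.5616)·(-2.5616) - (0)·(0)) ≈ (0, 11.1231, 14.2462).
  Let u = (0, 11.1231, 14.2462).
  ||u|| = √((0)² + (11.1231)² + (14.2462)²) = √(326.678) ≈ 18.0742,  v_1 = u/||u|| ≈ (0, 0.6154, 0.7882) (||v_1|| = 1).

λ_1 = 10.5616,  λ_2 = 6.4384,  λ_3 = 5;  v_1 ≈ (0, 0.6154, 0.7882)


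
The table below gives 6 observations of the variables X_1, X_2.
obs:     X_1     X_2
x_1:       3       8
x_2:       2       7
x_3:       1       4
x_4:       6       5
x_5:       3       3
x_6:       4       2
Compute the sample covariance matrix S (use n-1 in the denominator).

Step 1 — column means:
  mean(X_1) = (3 + 2 + 1 + 6 + 3 + 4) / 6 = 19/6 = 3.1667
  mean(X_2) = (8 + 7 + 4 + 5 + 3 + 2) / 6 = 29/6 = 4.8333

Step 2 — sample covariance S[i,j] = (1/(n-1)) · Σ_k (x_{k,i} - mean_i) · (x_{k,j} - mean_j), with n-1 = 5.
  S[X_1,X_1] = ((-0.1667)·(-0.1667) + (-1.1667)·(-1.1667) + (-2.1667)·(-2.1667) + (2.8333)·(2.8333) + (-0.1667)·(-0.1667) + (0.8333)·(0.8333)) / 5 = 14.8333/5 = 2.9667
  S[X_1,X_2] = ((-0.1667)·(3.1667) + (-1.1667)·(2.1667) + (-2.1667)·(-0.8333) + (2.8333)·(0.1667) + (-0.1667)·(-1.8333) + (0.8333)·(-2.8333)) / 5 = -2.8333/5 = -0.5667
  S[X_2,X_2] = ((3.1667)·(3.1667) + (2.1667)·(2.1667) + (-0.8333)·(-0.8333) + (0.1667)·(0.1667) + (-1.8333)·(-1.8333) + (-2.8333)·(-2.8333)) / 5 = 26.8333/5 = 5.3667

S is symmetric (S[j,i] = S[i,j]). Assembling:

S = [[2.9667, -0.5667],
 [-0.5667, 5.3667]]


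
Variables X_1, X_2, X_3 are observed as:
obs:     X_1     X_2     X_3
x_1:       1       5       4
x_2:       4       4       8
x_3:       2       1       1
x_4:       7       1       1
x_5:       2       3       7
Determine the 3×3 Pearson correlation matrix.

Step 1 — column means:
  mean(X_1) = (1 + 4 + 2 + 7 + 2) / 5 = 16/5 = 3.2
  mean(X_2) = (5 + 4 + 1 + 1 + 3) / 5 = 14/5 = 2.8
  mean(X_3) = (4 + 8 + 1 + 1 + 7) / 5 = 21/5 = 4.2

Step 2 — sample variances and covariances s[i,j] = (1/(n-1)) · Σ_k (x_{k,i} - mean_i) · (x_{k,j} - mean_j), with n-1 = 4:
  s[X_1,X_1] = ((-2.2)·(-2.2) + (0.8)·(0.8) + (-1.2)·(-1.2) + (3.8)·(3.8) + (-1.2)·(-1.2)) / 4 = 22.8/4 = 5.7
  s[X_1,X_2] = ((-2.2)·(2.2) + (0.8)·(1.2) + (-1.2)·(-1.8) + (3.8)·(-1.8) + (-1.2)·(0.2)) / 4 = -8.8/4 = -2.2
  s[X_1,X_3] = ((-2.2)·(-0.2) + (0.8)·(3.8) + (-1.2)·(-3.2) + (3.8)·(-3.2) + (-1.2)·(2.8)) / 4 = -8.2/4 = -2.05
  s[X_2,X_2] = ((2.2)·(2.2) + (1.2)·(1.2) + (-1.8)·(-1.8) + (-1.8)·(-1.8) + (0.2)·(0.2)) / 4 = 12.8/4 = 3.2
  s[X_2,X_3] = ((2.2)·(-0.2) + (1.2)·(3.8) + (-1.8)·(-3.2) + (-1.8)·(-3.2) + (0.2)·(2.8)) / 4 = 16.2/4 = 4.05
  s[X_3,X_3] = ((-0.2)·(-0.2) + (3.8)·(3.8) + (-3.2)·(-3.2) + (-3.2)·(-3.2) + (2.8)·(2.8)) / 4 = 42.8/4 = 10.7
  Sample standard deviations s_i = √(s[i,i]):
  s(X_1) = √(5.7) = 2.3875
  s(X_2) = √(3.2) = 1.7889
  s(X_3) = √(10.7) = 3.2711

Step 3 — r_{ij} = s_{ij} / (s_i · s_j):
  r[X_1,X_1] = 1 (diagonal).
  r[X_1,X_2] = -2.2 / (2.3875 · 1.7889) = -2.2 / 4.2708 = -0.5151
  r[X_1,X_3] = -2.05 / (2.3875 · 3.2711) = -2.05 / 7.8096 = -0.2625
  r[X_2,X_2] = 1 (diagonal).
  r[X_2,X_3] = 4.05 / (1.7889 · 3.2711) = 4.05 / 5.8515 = 0.6921
  r[X_3,X_3] = 1 (diagonal).

R is symmetric with unit diagonal. Assembling:

R = [[1, -0.5151, -0.2625],
 [-0.5151, 1, 0.6921],
 [-0.2625, 0.6921, 1]]


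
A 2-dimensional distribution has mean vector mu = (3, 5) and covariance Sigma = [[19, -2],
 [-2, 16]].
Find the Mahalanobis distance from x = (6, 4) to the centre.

Step 1 — centre the observation: (x - mu) = (3, -1).

Step 2 — invert Sigma. det(Sigma) = 19·16 - (-2)² = 300.
  Sigma^{-1} = (1/det) · [[d, -b], [-b, a]] = [[0.0533, 0.0067],
 [0.0067, 0.0633]].

Step 3 — form the quadratic (x - mu)^T · Sigma^{-1} · (x - mu):
  Sigma^{-1} · (x - mu) = (0.1533, -0.0433).
  (x - mu)^T · [Sigma^{-1} · (x - mu)] = (3)·(0.1533) + (-1)·(-0.0433) = 0.5033.

Step 4 — take square root: d = √(0.5033) ≈ 0.7095.

d(x, mu) = √(0.5033) ≈ 0.7095


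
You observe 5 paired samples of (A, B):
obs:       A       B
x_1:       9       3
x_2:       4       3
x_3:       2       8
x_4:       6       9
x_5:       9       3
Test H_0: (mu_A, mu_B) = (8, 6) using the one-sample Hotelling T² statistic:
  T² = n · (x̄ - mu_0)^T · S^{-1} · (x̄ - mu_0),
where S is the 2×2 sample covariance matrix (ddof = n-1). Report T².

Step 1 — sample mean vector:
  mean(A) = (9 + 4 + 2 + 6 + 9) / 5 = 30/5 = 6
  mean(B) = (3 + 3 + 8 + 9 + 3) / 5 = 26/5 = 5.2
  x̄ = (6, 5.2),  deviation x̄ - mu_0 = (6, 5.2) - (8, 6) = (-2, -0.8).

Step 2 — sample covariance matrix, S[i,j] = (1/(n-1)) · Σ_k (x_{k,i} - mean_i) · (x_{k,j} - mean_j), divisor n-1 = 4:
  S[A,A] = ((3)·(3) + (-2)·(-2) + (-4)·(-4) + (0)·(0) + (3)·(3)) / 4 = 38/4 = 9.5
  S[A,B] = ((3)·(-2.2) + (-2)·(-2.2) + (-4)·(2.8) + (0)·(3.8) + (3)·(-2.2)) / 4 = -20/4 = -5
  S[B,B] = ((-2.2)·(-2.2) + (-2.2)·(-2.2) + (2.8)·(2.8) + (3.8)·(3.8) + (-2.2)·(-2.2)) / 4 = 36.8/4 = 9.2
  S = [[9.5, -5],
 [-5, 9.2]].

Step 3 — invert S. det(S) = 9.5·9.2 - (-5)² = 62.4.
  S^{-1} = (1/det) · [[d, -b], [-b, a]] = [[0.1474, 0.0801],
 [0.0801, 0.1522]].

Step 4 — quadratic form (x̄ - mu_0)^T · S^{-1} · (x̄ - mu_0):
  S^{-1} · (x̄ - mu_0) = (-0.359, -0.2821),
  (x̄ - mu_0)^T · [...] = (-2)·(-0.359) + (-0.8)·(-0.2821) = 0.9436.

Step 5 — scale by n: T² = 5 · 0.9436 = 4.7179.

T² ≈ 4.7179


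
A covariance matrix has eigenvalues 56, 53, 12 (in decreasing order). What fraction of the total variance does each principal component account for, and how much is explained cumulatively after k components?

Step 1 — total variance = trace(Sigma) = Σ λ_i = 56 + 53 + 12 = 121.

Step 2 — fraction explained by component i = λ_i / Σ λ:
  PC1: 56/121 = 0.4628
  PC2: 53/121 = 0.438
  PC3: 12/121 = 0.0992

Step 3 — cumulative fraction after k components = (λ_1 + ... + λ_k) / Σ λ:
  k = 1: 56/121 = 0.4628
  k = 2: (56 + 53)/121 = 109/121 = 0.9008
  k = 3: (56 + 53 + 12)/121 = 121/121 = 1

Summary (fraction, with percent):

explained: PC1 0.4628 (46.28%), PC2 0.438 (43.8%), PC3 0.0992 (9.92%);  cumulative: 0.4628, 0.9008, 1


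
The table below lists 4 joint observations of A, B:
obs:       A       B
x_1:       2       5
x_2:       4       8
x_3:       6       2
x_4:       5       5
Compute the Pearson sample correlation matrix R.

Step 1 — column means:
  mean(A) = (2 + 4 + 6 + 5) / 4 = 17/4 = 4.25
  mean(B) = (5 + 8 + 2 + 5) / 4 = 20/4 = 5

Step 2 — sample variances and covariances s[i,j] = (1/(n-1)) · Σ_k (x_{k,i} - mean_i) · (x_{k,j} - mean_j), with n-1 = 3:
  s[A,A] = ((-2.25)·(-2.25) + (-0.25)·(-0.25) + (1.75)·(1.75) + (0.75)·(0.75)) / 3 = 8.75/3 = 2.9167
  s[A,B] = ((-2.25)·(0) + (-0.25)·(3) + (1.75)·(-3) + (0.75)·(0)) / 3 = -6/3 = -2
  s[B,B] = ((0)·(0) + (3)·(3) + (-3)·(-3) + (0)·(0)) / 3 = 18/3 = 6
  Sample standard deviations s_i = √(s[i,i]):
  s(A) = √(2.9167) = 1.7078
  s(B) = √(6) = 2.4495

Step 3 — r_{ij} = s_{ij} / (s_i · s_j):
  r[A,A] = 1 (diagonal).
  r[A,B] = -2 / (1.7078 · 2.4495) = -2 / 4.1833 = -0.4781
  r[B,B] = 1 (diagonal).

R is symmetric with unit diagonal. Assembling:

R = [[1, -0.4781],
 [-0.4781, 1]]


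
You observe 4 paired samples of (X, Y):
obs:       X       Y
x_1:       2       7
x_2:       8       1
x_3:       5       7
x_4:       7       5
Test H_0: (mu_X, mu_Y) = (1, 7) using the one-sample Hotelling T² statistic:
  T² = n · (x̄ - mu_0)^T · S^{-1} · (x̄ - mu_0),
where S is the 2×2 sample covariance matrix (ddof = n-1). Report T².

Step 1 — sample mean vector:
  mean(X) = (2 + 8 + 5 + 7) / 4 = 22/4 = 5.5
  mean(Y) = (7 + 1 + 7 + 5) / 4 = 20/4 = 5
  x̄ = (5.5, 5),  deviation x̄ - mu_0 = (5.5, 5) - (1, 7) = (4.5, -2).

Step 2 — sample covariance matrix, S[i,j] = (1/(n-1)) · Σ_k (x_{k,i} - mean_i) · (x_{k,j} - mean_j), divisor n-1 = 3:
  S[X,X] = ((-3.5)·(-3.5) + (2.5)·(2.5) + (-0.5)·(-0.5) + (1.5)·(1.5)) / 3 = 21/3 = 7
  S[X,Y] = ((-3.5)·(2) + (2.5)·(-4) + (-0.5)·(2) + (1.5)·(0)) / 3 = -18/3 = -6
  S[Y,Y] = ((2)·(2) + (-4)·(-4) + (2)·(2) + (0)·(0)) / 3 = 24/3 = 8
  S = [[7, -6],
 [-6, 8]].

Step 3 — invert S. det(S) = 7·8 - (-6)² = 20.
  S^{-1} = (1/det) · [[d, -b], [-b, a]] = [[0.4, 0.3],
 [0.3, 0.35]].

Step 4 — quadratic form (x̄ - mu_0)^T · S^{-1} · (x̄ - mu_0):
  S^{-1} · (x̄ - mu_0) = (1.2, 0.65),
  (x̄ - mu_0)^T · [...] = (4.5)·(1.2) + (-2)·(0.65) = 4.1.

Step 5 — scale by n: T² = 4 · 4.1 = 16.4.

T² ≈ 16.4


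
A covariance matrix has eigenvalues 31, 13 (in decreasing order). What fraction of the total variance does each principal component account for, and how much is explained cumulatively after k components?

Step 1 — total variance = trace(Sigma) = Σ λ_i = 31 + 13 = 44.

Step 2 — fraction explained by component i = λ_i / Σ λ:
  PC1: 31/44 = 0.7045
  PC2: 13/44 = 0.2955

Step 3 — cumulative fraction after k components = (λ_1 + ... + λ_k) / Σ λ:
  k = 1: 31/44 = 0.7045
  k = 2: (31 + 13)/44 = 44/44 = 1

Summary (fraction, with percent):

explained: PC1 0.7045 (70.45%), PC2 0.2955 (29.55%);  cumulative: 0.7045, 1


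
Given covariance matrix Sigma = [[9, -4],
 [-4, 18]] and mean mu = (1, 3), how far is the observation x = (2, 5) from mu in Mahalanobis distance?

Step 1 — centre the observation: (x - mu) = (1, 2).

Step 2 — invert Sigma. det(Sigma) = 9·18 - (-4)² = 146.
  Sigma^{-1} = (1/det) · [[d, -b], [-b, a]] = [[0.1233, 0.0274],
 [0.0274, 0.0616]].

Step 3 — form the quadratic (x - mu)^T · Sigma^{-1} · (x - mu):
  Sigma^{-1} · (x - mu) = (0.1781, 0.1507).
  (x - mu)^T · [Sigma^{-1} · (x - mu)] = (1)·(0.1781) + (2)·(0.1507) = 0.4795.

Step 4 — take square root: d = √(0.4795) ≈ 0.6924.

d(x, mu) = √(0.4795) ≈ 0.6924


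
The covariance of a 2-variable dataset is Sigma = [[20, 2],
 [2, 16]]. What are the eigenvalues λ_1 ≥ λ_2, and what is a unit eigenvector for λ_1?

Step 1 — characteristic polynomial of 2×2 Sigma:
  det(Sigma - λI) = λ² - trace · λ + det = 0.
  trace = 20 + 16 = 36, det = 20·16 - (2)² = 316.
Step 2 — discriminant:
  Δ = trace² - 4·det = 1296 - 1264 = 32.
Step 3 — eigenvalues:
  λ = (trace ± √Δ)/2 = (36 ± 5.6569)/2,
  λ_1 = 20.8284,  λ_2 = 15.1716.

Step 4 — unit eigenvector for λ_1: solve (Sigma - λ_1 I)v = 0. First row:
  (20 - 20.8284)·v_x + (2)·v_y = 0, i.e. (-0.8284)·v_x + (2)·v_y = 0,
  so v ∝ (b, λ_1 - a) = (2, 0.8284) = u.
  ||u|| = √((2)² + (0.8284)²) = √(4.6863) ≈ 2.1648,
  v_1 = u/||u|| ≈ (0.9239, 0.3827) (||v_1|| = 1).

λ_1 = 20.8284,  λ_2 = 15.1716;  v_1 ≈ (0.9239, 0.3827)


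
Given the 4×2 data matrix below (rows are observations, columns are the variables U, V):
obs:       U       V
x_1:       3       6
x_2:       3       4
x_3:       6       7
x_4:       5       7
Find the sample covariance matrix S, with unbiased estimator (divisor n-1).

Step 1 — column means:
  mean(U) = (3 + 3 + 6 + 5) / 4 = 17/4 = 4.25
  mean(V) = (6 + 4 + 7 + 7) / 4 = 24/4 = 6

Step 2 — sample covariance S[i,j] = (1/(n-1)) · Σ_k (x_{k,i} - mean_i) · (x_{k,j} - mean_j), with n-1 = 3.
  S[U,U] = ((-1.25)·(-1.25) + (-1.25)·(-1.25) + (1.75)·(1.75) + (0.75)·(0.75)) / 3 = 6.75/3 = 2.25
  S[U,V] = ((-1.25)·(0) + (-1.25)·(-2) + (1.75)·(1) + (0.75)·(1)) / 3 = 5/3 = 1.6667
  S[V,V] = ((0)·(0) + (-2)·(-2) + (1)·(1) + (1)·(1)) / 3 = 6/3 = 2

S is symmetric (S[j,i] = S[i,j]). Assembling:

S = [[2.25, 1.6667],
 [1.6667, 2]]


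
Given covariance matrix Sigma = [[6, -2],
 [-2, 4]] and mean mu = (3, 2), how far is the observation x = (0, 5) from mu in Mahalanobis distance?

Step 1 — centre the observation: (x - mu) = (-3, 3).

Step 2 — invert Sigma. det(Sigma) = 6·4 - (-2)² = 20.
  Sigma^{-1} = (1/det) · [[d, -b], [-b, a]] = [[0.2, 0.1],
 [0.1, 0.3]].

Step 3 — form the quadratic (x - mu)^T · Sigma^{-1} · (x - mu):
  Sigma^{-1} · (x - mu) = (-0.3, 0.6).
  (x - mu)^T · [Sigma^{-1} · (x - mu)] = (-3)·(-0.3) + (3)·(0.6) = 2.7.

Step 4 — take square root: d = √(2.7) ≈ 1.6432.

d(x, mu) = √(2.7) ≈ 1.6432


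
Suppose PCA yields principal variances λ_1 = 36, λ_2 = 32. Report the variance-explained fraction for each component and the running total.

Step 1 — total variance = trace(Sigma) = Σ λ_i = 36 + 32 = 68.

Step 2 — fraction explained by component i = λ_i / Σ λ:
  PC1: 36/68 = 0.5294
  PC2: 32/68 = 0.4706

Step 3 — cumulative fraction after k components = (λ_1 + ... + λ_k) / Σ λ:
  k = 1: 36/68 = 0.5294
  k = 2: (36 + 32)/68 = 68/68 = 1

Summary (fraction, with percent):

explained: PC1 0.5294 (52.94%), PC2 0.4706 (47.06%);  cumulative: 0.5294, 1


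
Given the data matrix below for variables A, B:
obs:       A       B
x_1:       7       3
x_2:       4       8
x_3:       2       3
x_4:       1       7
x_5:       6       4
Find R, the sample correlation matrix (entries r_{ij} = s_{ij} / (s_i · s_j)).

Step 1 — column means:
  mean(A) = (7 + 4 + 2 + 1 + 6) / 5 = 20/5 = 4
  mean(B) = (3 + 8 + 3 + 7 + 4) / 5 = 25/5 = 5

Step 2 — sample variances and covariances s[i,j] = (1/(n-1)) · Σ_k (x_{k,i} - mean_i) · (x_{k,j} - mean_j), with n-1 = 4:
  s[A,A] = ((3)·(3) + (0)·(0) + (-2)·(-2) + (-3)·(-3) + (2)·(2)) / 4 = 26/4 = 6.5
  s[A,B] = ((3)·(-2) + (0)·(3) + (-2)·(-2) + (-3)·(2) + (2)·(-1)) / 4 = -10/4 = -2.5
  s[B,B] = ((-2)·(-2) + (3)·(3) + (-2)·(-2) + (2)·(2) + (-1)·(-1)) / 4 = 22/4 = 5.5
  Sample standard deviations s_i = √(s[i,i]):
  s(A) = √(6.5) = 2.5495
  s(B) = √(5.5) = 2.3452

Step 3 — r_{ij} = s_{ij} / (s_i · s_j):
  r[A,A] = 1 (diagonal).
  r[A,B] = -2.5 / (2.5495 · 2.3452) = -2.5 / 5.9791 = -0.4181
  r[B,B] = 1 (diagonal).

R is symmetric with unit diagonal. Assembling:

R = [[1, -0.4181],
 [-0.4181, 1]]


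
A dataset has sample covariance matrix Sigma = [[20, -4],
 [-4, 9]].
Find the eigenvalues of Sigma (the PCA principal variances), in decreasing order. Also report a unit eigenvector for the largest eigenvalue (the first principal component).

Step 1 — characteristic polynomial of 2×2 Sigma:
  det(Sigma - λI) = λ² - trace · λ + det = 0.
  trace = 20 + 9 = 29, det = 20·9 - (-4)² = 164.
Step 2 — discriminant:
  Δ = trace² - 4·det = 841 - 656 = 185.
Step 3 — eigenvalues:
  λ = (trace ± √Δ)/2 = (29 ± 13.6015)/2,
  λ_1 = 21.3007,  λ_2 = 7.6993.

Step 4 — unit eigenvector for λ_1: solve (Sigma - λ_1 I)v = 0. First row:
  (20 - 21.3007)·v_x + (-4)·v_y = 0, i.e. (-1.3007)·v_x + (-4)·v_y = 0,
  so v ∝ (b, λ_1 - a) = (-4, 1.3007); multiply by -1 so the first entry is positive: u = (4, -1.3007).
  ||u|| = √((4)² + (-1.3007)²) = √(17.6919) ≈ 4.2062,
  v_1 = u/||u|| ≈ (0.951, -0.3092) (||v_1|| = 1).

λ_1 = 21.3007,  λ_2 = 7.6993;  v_1 ≈ (0.951, -0.3092)


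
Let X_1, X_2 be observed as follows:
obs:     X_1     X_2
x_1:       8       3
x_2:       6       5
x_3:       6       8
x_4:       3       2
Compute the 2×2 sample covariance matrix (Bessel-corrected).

Step 1 — column means:
  mean(X_1) = (8 + 6 + 6 + 3) / 4 = 23/4 = 5.75
  mean(X_2) = (3 + 5 + 8 + 2) / 4 = 18/4 = 4.5

Step 2 — sample covariance S[i,j] = (1/(n-1)) · Σ_k (x_{k,i} - mean_i) · (x_{k,j} - mean_j), with n-1 = 3.
  S[X_1,X_1] = ((2.25)·(2.25) + (0.25)·(0.25) + (0.25)·(0.25) + (-2.75)·(-2.75)) / 3 = 12.75/3 = 4.25
  S[X_1,X_2] = ((2.25)·(-1.5) + (0.25)·(0.5) + (0.25)·(3.5) + (-2.75)·(-2.5)) / 3 = 4.5/3 = 1.5
  S[X_2,X_2] = ((-1.5)·(-1.5) + (0.5)·(0.5) + (3.5)·(3.5) + (-2.5)·(-2.5)) / 3 = 21/3 = 7

S is symmetric (S[j,i] = S[i,j]). Assembling:

S = [[4.25, 1.5],
 [1.5, 7]]


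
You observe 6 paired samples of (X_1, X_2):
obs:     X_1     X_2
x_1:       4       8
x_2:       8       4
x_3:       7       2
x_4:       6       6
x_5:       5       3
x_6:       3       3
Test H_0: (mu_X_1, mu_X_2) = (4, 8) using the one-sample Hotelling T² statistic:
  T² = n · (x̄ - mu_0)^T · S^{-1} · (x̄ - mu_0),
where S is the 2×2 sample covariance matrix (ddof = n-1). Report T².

Step 1 — sample mean vector:
  mean(X_1) = (4 + 8 + 7 + 6 + 5 + 3) / 6 = 33/6 = 5.5
  mean(X_2) = (8 + 4 + 2 + 6 + 3 + 3) / 6 = 26/6 = 4.3333
  x̄ = (5.5, 4.3333),  deviation x̄ - mu_0 = (5.5, 4.3333) - (4, 8) = (1.5, -3.6667).

Step 2 — sample covariance matrix, S[i,j] = (1/(n-1)) · Σ_k (x_{k,i} - mean_i) · (x_{k,j} - mean_j), divisor n-1 = 5:
  S[X_1,X_1] = ((-1.5)·(-1.5) + (2.5)·(2.5) + (1.5)·(1.5) + (0.5)·(0.5) + (-0.5)·(-0.5) + (-2.5)·(-2.5)) / 5 = 17.5/5 = 3.5
  S[X_1,X_2] = ((-1.5)·(3.6667) + (2.5)·(-0.3333) + (1.5)·(-2.3333) + (0.5)·(1.6667) + (-0.5)·(-1.3333) + (-2.5)·(-1.3333)) / 5 = -5/5 = -1
  S[X_2,X_2] = ((3.6667)·(3.6667) + (-0.3333)·(-0.3333) + (-2.3333)·(-2.3333) + (1.6667)·(1.6667) + (-1.3333)·(-1.3333) + (-1.3333)·(-1.3333)) / 5 = 25.3333/5 = 5.0667
  S = [[3.5, -1],
 [-1, 5.0667]].

Step 3 — invert S. det(S) = 3.5·5.0667 - (-1)² = 16.7333.
  S^{-1} = (1/det) · [[d, -b], [-b, a]] = [[0.3028, 0.0598],
 [0.0598, 0.2092]].

Step 4 — quadratic form (x̄ - mu_0)^T · S^{-1} · (x̄ - mu_0):
  S^{-1} · (x̄ - mu_0) = (0.2351, -0.6773),
  (x̄ - mu_0)^T · [...] = (1.5)·(0.2351) + (-3.6667)·(-0.6773) = 2.836.

Step 5 — scale by n: T² = 6 · 2.836 = 17.0159.

T² ≈ 17.0159


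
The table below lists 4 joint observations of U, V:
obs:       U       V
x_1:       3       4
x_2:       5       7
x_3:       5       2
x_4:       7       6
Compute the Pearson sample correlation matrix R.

Step 1 — column means:
  mean(U) = (3 + 5 + 5 + 7) / 4 = 20/4 = 5
  mean(V) = (4 + 7 + 2 + 6) / 4 = 19/4 = 4.75

Step 2 — sample variances and covariances s[i,j] = (1/(n-1)) · Σ_k (x_{k,i} - mean_i) · (x_{k,j} - mean_j), with n-1 = 3:
  s[U,U] = ((-2)·(-2) + (0)·(0) + (0)·(0) + (2)·(2)) / 3 = 8/3 = 2.6667
  s[U,V] = ((-2)·(-0.75) + (0)·(2.25) + (0)·(-2.75) + (2)·(1.25)) / 3 = 4/3 = 1.3333
  s[V,V] = ((-0.75)·(-0.75) + (2.25)·(2.25) + (-2.75)·(-2.75) + (1.25)·(1.25)) / 3 = 14.75/3 = 4.9167
  Sample standard deviations s_i = √(s[i,i]):
  s(U) = √(2.6667) = 1.633
  s(V) = √(4.9167) = 2.2174

Step 3 — r_{ij} = s_{ij} / (s_i · s_j):
  r[U,U] = 1 (diagonal).
  r[U,V] = 1.3333 / (1.633 · 2.2174) = 1.3333 / 3.6209 = 0.3682
  r[V,V] = 1 (diagonal).

R is symmetric with unit diagonal. Assembling:

R = [[1, 0.3682],
 [0.3682, 1]]


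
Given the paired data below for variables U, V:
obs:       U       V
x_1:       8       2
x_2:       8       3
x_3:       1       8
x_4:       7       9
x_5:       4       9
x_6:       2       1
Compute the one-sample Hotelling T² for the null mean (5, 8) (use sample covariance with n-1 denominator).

Step 1 — sample mean vector:
  mean(U) = (8 + 8 + 1 + 7 + 4 + 2) / 6 = 30/6 = 5
  mean(V) = (2 + 3 + 8 + 9 + 9 + 1) / 6 = 32/6 = 5.3333
  x̄ = (5, 5.3333),  deviation x̄ - mu_0 = (5, 5.3333) - (5, 8) = (0, -2.6667).

Step 2 — sample covariance matrix, S[i,j] = (1/(n-1)) · Σ_k (x_{k,i} - mean_i) · (x_{k,j} - mean_j), divisor n-1 = 5:
  S[U,U] = ((3)·(3) + (3)·(3) + (-4)·(-4) + (2)·(2) + (-1)·(-1) + (-3)·(-3)) / 5 = 48/5 = 9.6
  S[U,V] = ((3)·(-3.3333) + (3)·(-2.3333) + (-4)·(2.6667) + (2)·(3.6667) + (-1)·(3.6667) + (-3)·(-4.3333)) / 5 = -11/5 = -2.2
  S[V,V] = ((-3.3333)·(-3.3333) + (-2.3333)·(-2.3333) + (2.6667)·(2.6667) + (3.6667)·(3.6667) + (3.6667)·(3.6667) + (-4.3333)·(-4.3333)) / 5 = 69.3333/5 = 13.8667
  S = [[9.6, -2.2],
 [-2.2, 13.8667]].

Step 3 — invert S. det(S) = 9.6·13.8667 - (-2.2)² = 128.28.
  S^{-1} = (1/det) · [[d, -b], [-b, a]] = [[0.1081, 0.0171],
 [0.0171, 0.0748]].

Step 4 — quadratic form (x̄ - mu_0)^T · S^{-1} · (x̄ - mu_0):
  S^{-1} · (x̄ - mu_0) = (-0.0457, -0.1996),
  (x̄ - mu_0)^T · [...] = (0)·(-0.0457) + (-2.6667)·(-0.1996) = 0.5322.

Step 5 — scale by n: T² = 6 · 0.5322 = 3.193.

T² ≈ 3.193


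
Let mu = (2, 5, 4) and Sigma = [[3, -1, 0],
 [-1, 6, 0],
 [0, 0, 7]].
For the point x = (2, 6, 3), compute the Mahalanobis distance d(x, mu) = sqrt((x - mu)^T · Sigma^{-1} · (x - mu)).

Step 1 — centre the observation: (x - mu) = (0, 1, -1).

Step 2 — invert Sigma (cofactor / det for 3×3, or solve directly):
  Sigma^{-1} = [[0.3529, 0.0588, 0],
 [0.0588, 0.1765, 0],
 [0, 0, 0.1429]].

Step 3 — form the quadratic (x - mu)^T · Sigma^{-1} · (x - mu):
  Sigma^{-1} · (x - mu) = (0.0588, 0.1765, -0.1429).
  (x - mu)^T · [Sigma^{-1} · (x - mu)] = (0)·(0.0588) + (1)·(0.1765) + (-1)·(-0.1429) = 0.3193.

Step 4 — take square root: d = √(0.3193) ≈ 0.5651.

d(x, mu) = √(0.3193) ≈ 0.5651


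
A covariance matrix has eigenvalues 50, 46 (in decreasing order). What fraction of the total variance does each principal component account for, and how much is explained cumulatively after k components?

Step 1 — total variance = trace(Sigma) = Σ λ_i = 50 + 46 = 96.

Step 2 — fraction explained by component i = λ_i / Σ λ:
  PC1: 50/96 = 0.5208
  PC2: 46/96 = 0.4792

Step 3 — cumulative fraction after k components = (λ_1 + ... + λ_k) / Σ λ:
  k = 1: 50/96 = 0.5208
  k = 2: (50 + 46)/96 = 96/96 = 1

Summary (fraction, with percent):

explained: PC1 0.5208 (52.08%), PC2 0.4792 (47.92%);  cumulative: 0.5208, 1


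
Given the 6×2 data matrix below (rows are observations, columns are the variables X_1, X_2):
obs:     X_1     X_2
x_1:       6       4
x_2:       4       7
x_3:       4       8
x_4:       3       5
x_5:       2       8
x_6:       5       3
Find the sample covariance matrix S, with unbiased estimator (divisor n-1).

Step 1 — column means:
  mean(X_1) = (6 + 4 + 4 + 3 + 2 + 5) / 6 = 24/6 = 4
  mean(X_2) = (4 + 7 + 8 + 5 + 8 + 3) / 6 = 35/6 = 5.8333

Step 2 — sample covariance S[i,j] = (1/(n-1)) · Σ_k (x_{k,i} - mean_i) · (x_{k,j} - mean_j), with n-1 = 5.
  S[X_1,X_1] = ((2)·(2) + (0)·(0) + (0)·(0) + (-1)·(-1) + (-2)·(-2) + (1)·(1)) / 5 = 10/5 = 2
  S[X_1,X_2] = ((2)·(-1.8333) + (0)·(1.1667) + (0)·(2.1667) + (-1)·(-0.8333) + (-2)·(2.1667) + (1)·(-2.8333)) / 5 = -10/5 = -2
  S[X_2,X_2] = ((-1.8333)·(-1.8333) + (1.1667)·(1.1667) + (2.1667)·(2.1667) + (-0.8333)·(-0.8333) + (2.1667)·(2.1667) + (-2.8333)·(-2.8333)) / 5 = 22.8333/5 = 4.5667

S is symmetric (S[j,i] = S[i,j]). Assembling:

S = [[2, -2],
 [-2, 4.5667]]


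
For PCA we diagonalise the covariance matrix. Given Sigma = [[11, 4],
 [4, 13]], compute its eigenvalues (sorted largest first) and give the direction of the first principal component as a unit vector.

Step 1 — characteristic polynomial of 2×2 Sigma:
  det(Sigma - λI) = λ² - trace · λ + det = 0.
  trace = 11 + 13 = 24, det = 11·13 - (4)² = 127.
Step 2 — discriminant:
  Δ = trace² - 4·det = 576 - 508 = 68.
Step 3 — eigenvalues:
  λ = (trace ± √Δ)/2 = (24 ± 8.2462)/2,
  λ_1 = 16.1231,  λ_2 = 7.8769.

Step 4 — unit eigenvector for λ_1: solve (Sigma - λ_1 I)v = 0. First row:
  (11 - 16.1231)·v_x + (4)·v_y = 0, i.e. (-5.1231)·v_x + (4)·v_y = 0,
  so v ∝ (b, λ_1 - a) = (4, 5.1231) = u.
  ||u|| = √((4)² + (5.1231)²) = √(42.2462) ≈ 6.4997,
  v_1 = u/||u|| ≈ (0.6154, 0.7882) (||v_1|| = 1).

λ_1 = 16.1231,  λ_2 = 7.8769;  v_1 ≈ (0.6154, 0.7882)


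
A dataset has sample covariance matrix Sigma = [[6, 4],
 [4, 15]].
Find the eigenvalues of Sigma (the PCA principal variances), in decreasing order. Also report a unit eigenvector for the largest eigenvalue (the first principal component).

Step 1 — characteristic polynomial of 2×2 Sigma:
  det(Sigma - λI) = λ² - trace · λ + det = 0.
  trace = 6 + 15 = 21, det = 6·15 - (4)² = 74.
Step 2 — discriminant:
  Δ = trace² - 4·det = 441 - 296 = 145.
Step 3 — eigenvalues:
  λ = (trace ± √Δ)/2 = (21 ± 12.0416)/2,
  λ_1 = 16.5208,  λ_2 = 4.4792.

Step 4 — unit eigenvector for λ_1: solve (Sigma - λ_1 I)v = 0. First row:
  (6 - 16.5208)·v_x + (4)·v_y = 0, i.e. (-10.5208)·v_x + (4)·v_y = 0,
  so v ∝ (b, λ_1 - a) = (4, 10.5208) = u.
  ||u|| = √((4)² + (10.5208)²) = √(126.6872) ≈ 11.2555,
  v_1 = u/||u|| ≈ (0.3554, 0.9347) (||v_1|| = 1).

λ_1 = 16.5208,  λ_2 = 4.4792;  v_1 ≈ (0.3554, 0.9347)
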